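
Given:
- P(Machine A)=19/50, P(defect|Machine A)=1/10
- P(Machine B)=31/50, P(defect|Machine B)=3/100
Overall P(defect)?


P(B) = Σ P(B|Aᵢ)×P(Aᵢ)
  1/10×19/50 = 19/500
  3/100×31/50 = 93/5000
Sum = 283/5000

P(defect) = 283/5000 ≈ 5.66%


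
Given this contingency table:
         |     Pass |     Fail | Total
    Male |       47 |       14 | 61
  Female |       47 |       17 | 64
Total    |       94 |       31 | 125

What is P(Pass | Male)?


P(Pass | Male) = 47/(47+14) = 47/61

P(Pass|Male) = 47/61 ≈ 77.05%


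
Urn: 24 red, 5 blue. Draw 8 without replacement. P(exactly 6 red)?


Hypergeometric: C(24,6)×C(5,2)/C(29,8)
= 134596×10/4292145 = 1064/3393

P(X=6) = 1064/3393 ≈ 31.36%


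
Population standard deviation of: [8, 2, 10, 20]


Mean = 40/4 = 10
  (8-10)²=4
  (2-10)²=64
  (10-10)²=0
  (20-10)²=100
Σ(x-μ)² = 168
σ² = 168/4 = 42

σ = √(42) ≈ 6.4807


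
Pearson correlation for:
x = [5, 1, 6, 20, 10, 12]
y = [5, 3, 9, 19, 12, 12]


n=6, Σx=54, Σy=60, Σxy=726, Σx²=706, Σy²=764
r = (6×726 - 54×60)/√((6×706 - 54²)(6×764 - 60²))
= 1116/√(1320×984) = 1116/√1298880 ≈ 1116/1139.6842 ≈ 0.9792

r ≈ 0.9792


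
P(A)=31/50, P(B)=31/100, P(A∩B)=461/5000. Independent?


P(A)×P(B) = 961/5000
P(A∩B) = 461/5000
Not equal → NOT independent

No, not independent


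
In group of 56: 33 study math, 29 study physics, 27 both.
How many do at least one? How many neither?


|A∪B| = 33+29-27 = 35
Neither = 56-35 = 21

At least one: 35; Neither: 21


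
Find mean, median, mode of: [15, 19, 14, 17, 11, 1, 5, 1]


Sorted: [1, 1, 5, 11, 14, 15, 17, 19]
Mean = 83/8
Median = 25/2
Freq: {15: 1, 19: 1, 14: 1, 17: 1, 11: 1, 1: 2, 5: 1}
Mode: [1]

Mean=83/8, Median=25/2, Mode=1


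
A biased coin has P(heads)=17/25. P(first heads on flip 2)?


Geometric: P(X=2) = (1-p)^(k-1)×p = (8/25)^1×17/25 = 136/625

P(X=2) = 136/625 ≈ 21.76%


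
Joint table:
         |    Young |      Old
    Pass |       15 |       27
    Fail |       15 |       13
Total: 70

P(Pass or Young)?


P(Pass∨Young) = P(Pass) + P(Young) - P(Pass∧Young)
= (42 + 30 - 15)/70 = 57/70

P = 57/70 ≈ 81.43%


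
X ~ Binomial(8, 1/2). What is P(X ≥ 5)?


P(X ≥ 5) = Σ P(X=i) for i=5..8
P(X=5) = 7/32
P(X=6) = 7/64
P(X=7) = 1/32
P(X=8) = 1/256
Sum = 93/256

P(X ≥ 5) = 93/256 ≈ 36.33%


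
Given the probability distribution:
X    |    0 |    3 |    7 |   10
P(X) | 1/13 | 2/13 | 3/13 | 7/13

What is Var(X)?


E[X] = 97/13
E[X²] = 865/13
Var(X) = E[X²] - (E[X])² = 865/13 - 9409/169 = 1836/169

Var(X) = 1836/169 ≈ 10.8639


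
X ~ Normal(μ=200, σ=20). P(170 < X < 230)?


z₁=(170-200)/20=-1.5, z₂=(230-200)/20=1.5
P = Φ(1.5) - Φ(-1.5) = 0.933193 - 0.066807 = 0.866386 ≈ 0.8664

P(170 < X < 230) ≈ 0.8664


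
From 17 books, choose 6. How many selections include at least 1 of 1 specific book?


Complement: C(17,6) - C(16,6) = 12376 - 8008 = 4368

4368


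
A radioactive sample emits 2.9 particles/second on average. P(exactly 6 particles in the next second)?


Poisson(λ=2.9): P(X=6) = e^(-λ)×λ^k/k!
= e^(-2.9) × 2.9^6 / 6!
≈ 0.05502322006 × 594.823321 / 720 ≈ 0.045457

P(X=6) ≈ 0.045457 ≈ 4.55%


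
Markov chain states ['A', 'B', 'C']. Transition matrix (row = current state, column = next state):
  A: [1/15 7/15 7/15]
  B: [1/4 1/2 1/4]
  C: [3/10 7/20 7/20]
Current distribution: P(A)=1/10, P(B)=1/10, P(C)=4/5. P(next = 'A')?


P(next=A) = Σᵢ P(now=i)×P(i→A)
= 1/10×1/15 + 1/10×1/4 + 4/5×3/10
= 1/150 + 1/40 + 6/25 = 163/600

P = 163/600 ≈ 0.2717


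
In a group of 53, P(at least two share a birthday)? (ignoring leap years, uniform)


P(all different) = Π(365-i)/365 for i=0..52
= 0.018862
P(match) = 1 - 0.018862 = 0.981138

P ≈ 0.9811 ≈ 98.11%


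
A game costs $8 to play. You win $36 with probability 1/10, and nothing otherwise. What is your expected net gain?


E[gain] = (36-8)×1/10 + (-8)×9/10
= 14/5 - 36/5 = -22/5

Expected net gain = $-22/5 ≈ $-4.40


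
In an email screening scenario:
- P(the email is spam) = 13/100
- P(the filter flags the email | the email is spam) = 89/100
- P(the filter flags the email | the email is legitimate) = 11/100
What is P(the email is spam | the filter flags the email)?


Using Bayes' theorem:
P(A|B) = P(B|A)·P(A) / P(B)

P(the filter flags the email) = 89/100 × 13/100 + 11/100 × 87/100
= 1157/10000 + 957/10000 = 1057/5000

P(the email is spam|the filter flags the email) = (1157/10000) / (1057/5000) = 1157/2114

P(the email is spam|the filter flags the email) = 1157/2114 ≈ 54.73%


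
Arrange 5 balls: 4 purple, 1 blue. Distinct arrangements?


5!/(4!×1!) = 5

5


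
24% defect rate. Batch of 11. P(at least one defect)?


P(all good) = (19/25)^11 = 116490258898219/2384185791015625
P(≥1 defect) = 2267695532117406/2384185791015625

P = 2267695532117406/2384185791015625 ≈ 95.11%


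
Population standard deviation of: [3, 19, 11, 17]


Mean = 50/4 = 25/2
  (3-25/2)²=361/4
  (19-25/2)²=169/4
  (11-25/2)²=9/4
  (17-25/2)²=81/4
Σ(x-μ)² = 155
σ² = 155/4

σ = √(155/4) ≈ 6.2249


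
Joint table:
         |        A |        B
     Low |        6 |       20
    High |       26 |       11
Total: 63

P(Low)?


P(Low) = (6+20)/63 = 26/63

P(Low) = 26/63 ≈ 41.27%


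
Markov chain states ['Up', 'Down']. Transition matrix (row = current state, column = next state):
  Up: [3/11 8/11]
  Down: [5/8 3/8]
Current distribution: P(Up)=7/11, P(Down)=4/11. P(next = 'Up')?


P(next=Up) = Σᵢ P(now=i)×P(i→Up)
= 7/11×3/11 + 4/11×5/8
= 21/121 + 5/22 = 97/242

P = 97/242 ≈ 0.4008


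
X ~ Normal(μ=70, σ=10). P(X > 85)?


z = (85-70)/10 = 1.5
P(X > 85) = 1 - P(Z ≤ 1.5) = 1 - 0.9332 = 0.0668

P(X > 85) ≈ 0.0668


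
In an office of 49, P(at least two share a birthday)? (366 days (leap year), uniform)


P(all different) = Π(366-i)/366 for i=0..48
= 0.034553
P(match) = 1 - 0.034553 = 0.965447

P ≈ 0.9654 ≈ 96.54%


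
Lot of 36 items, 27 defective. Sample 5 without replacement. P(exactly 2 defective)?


Hypergeometric: C(27,2)×C(9,3)/C(36,5)
= 351×84/376992 = 117/1496

P(X=2) = 117/1496 ≈ 7.82%


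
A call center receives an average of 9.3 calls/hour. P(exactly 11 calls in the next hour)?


Poisson(λ=9.3): P(X=11) = e^(-λ)×λ^k/k!
= e^(-9.3) × 9.3^11 / 11!
≈ 9.142423148e-05 × 45010354567.7 / 39916800 ≈ 0.103090

P(X=11) ≈ 0.103090 ≈ 10.31%


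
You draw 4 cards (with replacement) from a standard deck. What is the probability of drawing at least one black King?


P(not a black King) = 50/52 = 25/26
P(none in 4 draws) = (25/26)^4 = 390625/456976
P(≥1 black King) = 1 - 390625/456976 = 66351/456976

P = 66351/456976 ≈ 14.52%


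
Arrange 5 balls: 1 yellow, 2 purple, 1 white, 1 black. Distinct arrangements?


5!/(1!×2!×1!×1!) = 60

60


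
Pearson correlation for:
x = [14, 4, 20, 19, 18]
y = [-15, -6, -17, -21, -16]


n=5, Σx=75, Σy=-75, Σxy=-1261, Σx²=1297, Σy²=1247
r = (5×(-1261) - 75×(-75))/√((5×1297 - 75²)(5×1247 - (-75)²))
= -680/√(860×610) = -680/√524600 ≈ -680/724.2928 ≈ -0.9388

r ≈ -0.9388


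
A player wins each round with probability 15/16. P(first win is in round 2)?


Geometric: P(X=2) = (1-p)^(k-1)×p = (1/16)^1×15/16 = 15/256

P(X=2) = 15/256 ≈ 5.86%


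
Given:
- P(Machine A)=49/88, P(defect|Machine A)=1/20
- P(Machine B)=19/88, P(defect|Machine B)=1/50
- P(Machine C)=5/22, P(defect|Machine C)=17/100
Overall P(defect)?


P(B) = Σ P(B|Aᵢ)×P(Aᵢ)
  1/20×49/88 = 49/1760
  1/50×19/88 = 19/4400
  17/100×5/22 = 17/440
Sum = 623/8800

P(defect) = 623/8800 ≈ 7.08%


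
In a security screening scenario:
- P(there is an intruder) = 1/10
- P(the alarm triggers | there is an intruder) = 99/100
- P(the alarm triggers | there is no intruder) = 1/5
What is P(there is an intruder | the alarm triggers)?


Using Bayes' theorem:
P(A|B) = P(B|A)·P(A) / P(B)

P(the alarm triggers) = 99/100 × 1/10 + 1/5 × 9/10
= 99/1000 + 9/50 = 279/1000

P(there is an intruder|the alarm triggers) = (99/1000) / (279/1000) = 11/31

P(there is an intruder|the alarm triggers) = 11/31 ≈ 35.48%


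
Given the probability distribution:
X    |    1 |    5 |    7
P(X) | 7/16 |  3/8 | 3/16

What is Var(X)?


E[X] = 29/8
E[X²] = 19
Var(X) = E[X²] - (E[X])² = 19 - 841/64 = 375/64

Var(X) = 375/64 ≈ 5.8594


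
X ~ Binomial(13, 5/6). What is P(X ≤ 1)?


P(X ≤ 1) = Σ P(X=i) for i=0..1
P(X=0) = 1/13060694016
P(X=1) = 65/13060694016
Sum = 11/2176782336

P(X ≤ 1) = 11/2176782336 ≈ 0.00%


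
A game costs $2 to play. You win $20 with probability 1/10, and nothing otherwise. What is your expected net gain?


E[gain] = (20-2)×1/10 + (-2)×9/10
= 9/5 - 9/5 = 0

Expected net gain = $0 ≈ $0.00


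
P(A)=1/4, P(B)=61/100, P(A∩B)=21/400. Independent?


P(A)×P(B) = 61/400
P(A∩B) = 21/400
Not equal → NOT independent

No, not independent


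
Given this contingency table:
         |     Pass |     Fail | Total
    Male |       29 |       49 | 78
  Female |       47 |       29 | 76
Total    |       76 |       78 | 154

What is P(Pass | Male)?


P(Pass | Male) = 29/(29+49) = 29/78

P(Pass|Male) = 29/78 ≈ 37.18%


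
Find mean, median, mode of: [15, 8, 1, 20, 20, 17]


Sorted: [1, 8, 15, 17, 20, 20]
Mean = 81/6 = 27/2
Median = 16
Freq: {15: 1, 8: 1, 1: 1, 20: 2, 17: 1}
Mode: [20]

Mean=27/2, Median=16, Mode=20


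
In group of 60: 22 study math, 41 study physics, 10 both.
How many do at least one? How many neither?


|A∪B| = 22+41-10 = 53
Neither = 60-53 = 7

At least one: 53; Neither: 7


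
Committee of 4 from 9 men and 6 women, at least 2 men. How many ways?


Count by #men:
  2M,2W: C(9,2)×C(6,2)=540
  3M,1W: C(9,3)×C(6,1)=504
  4M,0W: C(9,4)×C(6,0)=126
Total = 1170

1170


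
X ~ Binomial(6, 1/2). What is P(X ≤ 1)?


P(X ≤ 1) = Σ P(X=i) for i=0..1
P(X=0) = 1/64
P(X=1) = 3/32
Sum = 7/64

P(X ≤ 1) = 7/64 ≈ 10.94%


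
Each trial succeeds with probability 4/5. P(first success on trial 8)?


Geometric: P(X=8) = (1-p)^(k-1)×p = (1/5)^7×4/5 = 4/390625

P(X=8) = 4/390625 ≈ 0.00%


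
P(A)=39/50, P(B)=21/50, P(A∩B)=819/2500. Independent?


P(A)×P(B) = 819/2500
P(A∩B) = 819/2500
Equal ✓ → Independent

Yes, independent


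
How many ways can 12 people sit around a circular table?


Circular arrangements of 12 distinct objects: fix one position to break rotational symmetry.
(n-1)! = 11! = 39916800

39916800


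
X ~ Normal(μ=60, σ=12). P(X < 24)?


z = (24-60)/12 = -3.0
P(Z < -3.0) = 0.0013

P(X < 24) ≈ 0.0013


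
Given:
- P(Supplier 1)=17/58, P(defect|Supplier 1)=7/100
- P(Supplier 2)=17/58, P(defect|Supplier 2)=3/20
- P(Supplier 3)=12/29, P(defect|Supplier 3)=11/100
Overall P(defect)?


P(B) = Σ P(B|Aᵢ)×P(Aᵢ)
  7/100×17/58 = 119/5800
  3/20×17/58 = 51/1160
  11/100×12/29 = 33/725
Sum = 11/100

P(defect) = 11/100 ≈ 11.00%


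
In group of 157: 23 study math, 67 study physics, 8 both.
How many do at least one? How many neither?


|A∪B| = 23+67-8 = 82
Neither = 157-82 = 75

At least one: 82; Neither: 75


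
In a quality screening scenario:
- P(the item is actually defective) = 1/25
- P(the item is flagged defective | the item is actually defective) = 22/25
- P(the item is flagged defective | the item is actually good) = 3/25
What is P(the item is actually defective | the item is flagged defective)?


Using Bayes' theorem:
P(A|B) = P(B|A)·P(A) / P(B)

P(the item is flagged defective) = 22/25 × 1/25 + 3/25 × 24/25
= 22/625 + 72/625 = 94/625

P(the item is actually defective|the item is flagged defective) = (22/625) / (94/625) = 11/47

P(the item is actually defective|the item is flagged defective) = 11/47 ≈ 23.40%


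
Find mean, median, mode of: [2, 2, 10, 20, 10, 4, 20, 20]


Sorted: [2, 2, 4, 10, 10, 20, 20, 20]
Mean = 88/8 = 11
Median = 10
Freq: {2: 2, 10: 2, 20: 3, 4: 1}
Mode: [20]

Mean=11, Median=10, Mode=20


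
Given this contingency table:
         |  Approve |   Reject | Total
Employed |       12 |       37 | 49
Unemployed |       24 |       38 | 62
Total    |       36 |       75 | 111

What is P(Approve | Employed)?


P(Approve | Employed) = 12/(12+37) = 12/49

P(Approve|Employed) = 12/49 ≈ 24.49%


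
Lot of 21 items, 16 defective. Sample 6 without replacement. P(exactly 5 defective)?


Hypergeometric: C(16,5)×C(5,1)/C(21,6)
= 4368×5/54264 = 130/323

P(X=5) = 130/323 ≈ 40.25%


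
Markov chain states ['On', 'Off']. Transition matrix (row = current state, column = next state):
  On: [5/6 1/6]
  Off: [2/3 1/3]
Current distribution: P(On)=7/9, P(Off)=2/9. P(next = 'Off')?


P(next=Off) = Σᵢ P(now=i)×P(i→Off)
= 7/9×1/6 + 2/9×1/3
= 7/54 + 2/27 = 11/54

P = 11/54 ≈ 0.2037


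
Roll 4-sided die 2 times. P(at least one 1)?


P(no 1)^2 = (3/4)^2 = 9/16
P(≥1) = 1 - 9/16 = 7/16

P = 7/16 ≈ 43.75%


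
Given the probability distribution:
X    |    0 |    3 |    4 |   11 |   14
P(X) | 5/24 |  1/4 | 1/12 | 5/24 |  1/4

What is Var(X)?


E[X] = 55/8
E[X²] = 1867/24
Var(X) = E[X²] - (E[X])² = 1867/24 - 3025/64 = 5861/192

Var(X) = 5861/192 ≈ 30.5260


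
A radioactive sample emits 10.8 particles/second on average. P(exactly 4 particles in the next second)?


Poisson(λ=10.8): P(X=4) = e^(-λ)×λ^k/k!
= e^(-10.8) × 10.8^4 / 4!
≈ 2.039950341e-05 × 13604.8896 / 24 ≈ 0.011564

P(X=4) ≈ 0.011564 ≈ 1.16%


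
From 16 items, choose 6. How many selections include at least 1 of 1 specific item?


Complement: C(16,6) - C(15,6) = 8008 - 5005 = 3003

3003


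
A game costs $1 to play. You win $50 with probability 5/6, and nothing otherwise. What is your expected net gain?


E[gain] = (50-1)×5/6 + (-1)×1/6
= 245/6 - 1/6 = 122/3

Expected net gain = $122/3 ≈ $40.67


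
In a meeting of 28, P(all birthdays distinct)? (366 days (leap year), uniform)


P(all different) = Π(366-i)/366 for i=0..27
= (366/366)×(365/366)×...×(339/366)
= 0.346570

P ≈ 0.3466 ≈ 34.66%


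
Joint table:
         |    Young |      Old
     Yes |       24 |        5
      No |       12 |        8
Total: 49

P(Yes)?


P(Yes) = (24+5)/49 = 29/49

P(Yes) = 29/49 ≈ 59.18%


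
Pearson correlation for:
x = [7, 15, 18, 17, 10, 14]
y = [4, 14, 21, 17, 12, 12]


n=6, Σx=81, Σy=80, Σxy=1193, Σx²=1183, Σy²=1230
r = (6×1193 - 81×80)/√((6×1183 - 81²)(6×1230 - 80²))
= 678/√(537×980) = 678/√526260 ≈ 678/725.4378 ≈ 0.9346

r ≈ 0.9346


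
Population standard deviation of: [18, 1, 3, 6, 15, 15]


Mean = 58/6 = 29/3
  (18-29/3)²=625/9
  (1-29/3)²=676/9
  (3-29/3)²=400/9
  (6-29/3)²=121/9
  (15-29/3)²=256/9
  (15-29/3)²=256/9
Σ(x-μ)² = 778/3
σ² = (778/3)/6 = 389/9

σ = √(389/9) ≈ 6.5744


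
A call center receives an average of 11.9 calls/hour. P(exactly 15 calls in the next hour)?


Poisson(λ=11.9): P(X=15) = e^(-λ)×λ^k/k!
= e^(-11.9) × 11.9^15 / 15!
≈ 6.790404807e-06 × 1.35895295045e+16 / 1307674368000 ≈ 0.070567

P(X=15) ≈ 0.070567 ≈ 7.06%


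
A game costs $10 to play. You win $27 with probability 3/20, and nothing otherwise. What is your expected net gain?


E[gain] = (27-10)×3/20 + (-10)×17/20
= 51/20 - 17/2 = -119/20

Expected net gain = $-119/20 ≈ $-5.95


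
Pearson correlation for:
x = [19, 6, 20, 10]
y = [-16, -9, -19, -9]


n=4, Σx=55, Σy=-53, Σxy=-828, Σx²=897, Σy²=779
r = (4×(-828) - 55×(-53))/√((4×897 - 55²)(4×779 - (-53)²))
= -397/√(563×307) = -397/√172841 ≈ -397/415.7415 ≈ -0.9549

r ≈ -0.9549


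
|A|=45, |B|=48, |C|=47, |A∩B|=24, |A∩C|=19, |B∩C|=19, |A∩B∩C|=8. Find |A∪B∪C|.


|A∪B∪C| = 45+48+47-24-19-19+8 = 86

|A∪B∪C| = 86


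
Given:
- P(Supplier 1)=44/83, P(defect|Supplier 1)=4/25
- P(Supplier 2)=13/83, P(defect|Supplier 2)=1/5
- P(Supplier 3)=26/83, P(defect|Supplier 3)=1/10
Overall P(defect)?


P(B) = Σ P(B|Aᵢ)×P(Aᵢ)
  4/25×44/83 = 176/2075
  1/5×13/83 = 13/415
  1/10×26/83 = 13/415
Sum = 306/2075

P(defect) = 306/2075 ≈ 14.75%


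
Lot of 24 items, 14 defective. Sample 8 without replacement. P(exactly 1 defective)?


Hypergeometric: C(14,1)×C(10,7)/C(24,8)
= 14×120/735471 = 560/245157

P(X=1) = 560/245157 ≈ 0.23%


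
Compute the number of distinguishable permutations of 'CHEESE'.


Letters: 6, freq: {'C': 1, 'H': 1, 'E': 3, 'S': 1}
6!/(1!×1!×3!×1!) = 720/6 = 120

120


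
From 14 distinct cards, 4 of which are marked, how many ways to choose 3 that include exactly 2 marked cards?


Choose 2 of the 4 marked cards and 1 of the other 10 cards:
C(4,2)×C(10,1) = 6×10 = 60

60


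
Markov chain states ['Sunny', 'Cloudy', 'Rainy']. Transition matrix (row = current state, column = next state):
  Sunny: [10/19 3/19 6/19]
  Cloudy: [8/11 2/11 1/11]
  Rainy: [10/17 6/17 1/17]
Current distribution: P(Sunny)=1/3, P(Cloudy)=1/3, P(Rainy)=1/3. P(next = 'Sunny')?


P(next=Sunny) = Σᵢ P(now=i)×P(i→Sunny)
= 1/3×10/19 + 1/3×8/11 + 1/3×10/17
= 10/57 + 8/33 + 10/51 = 6544/10659

P = 6544/10659 ≈ 0.6139


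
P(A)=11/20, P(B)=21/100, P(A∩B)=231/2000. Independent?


P(A)×P(B) = 231/2000
P(A∩B) = 231/2000
Equal ✓ → Independent

Yes, independent


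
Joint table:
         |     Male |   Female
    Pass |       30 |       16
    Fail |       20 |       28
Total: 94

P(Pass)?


P(Pass) = (30+16)/94 = 46/94 = 23/47

P(Pass) = 23/47 ≈ 48.94%


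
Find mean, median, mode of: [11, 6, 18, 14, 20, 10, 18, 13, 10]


Sorted: [6, 10, 10, 11, 13, 14, 18, 18, 20]
Mean = 120/9 = 40/3
Median = 13
Freq: {11: 1, 6: 1, 18: 2, 14: 1, 20: 1, 10: 2, 13: 1}
Mode: [10, 18]

Mean=40/3, Median=13, Mode=[10, 18]


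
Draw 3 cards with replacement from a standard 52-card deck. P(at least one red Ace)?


P(not a red Ace) = 50/52 = 25/26
P(none in 3 draws) = (25/26)^3 = 15625/17576
P(≥1 red Ace) = 1 - 15625/17576 = 1951/17576

P = 1951/17576 ≈ 11.10%


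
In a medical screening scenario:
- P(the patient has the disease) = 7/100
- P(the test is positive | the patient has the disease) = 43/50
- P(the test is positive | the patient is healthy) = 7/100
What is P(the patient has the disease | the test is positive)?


Using Bayes' theorem:
P(A|B) = P(B|A)·P(A) / P(B)

P(the test is positive) = 43/50 × 7/100 + 7/100 × 93/100
= 301/5000 + 651/10000 = 1253/10000

P(the patient has the disease|the test is positive) = (301/5000) / (1253/10000) = 86/179

P(the patient has the disease|the test is positive) = 86/179 ≈ 48.04%


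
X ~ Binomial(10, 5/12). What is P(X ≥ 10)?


P(X ≥ 10) = Σ P(X=i) for i=10..10
P(X=10) = 9765625/61917364224
Sum = 9765625/61917364224

P(X ≥ 10) = 9765625/61917364224 ≈ 0.02%


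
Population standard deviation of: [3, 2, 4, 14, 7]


Mean = 30/5 = 6
  (3-6)²=9
  (2-6)²=16
  (4-6)²=4
  (14-6)²=64
  (7-6)²=1
Σ(x-μ)² = 94
σ² = 94/5

σ = √(94/5) ≈ 4.3359


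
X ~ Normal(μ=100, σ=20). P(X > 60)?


z = (60-100)/20 = -2.0
P(X > 60) = 1 - P(Z ≤ -2.0) = 1 - 0.0228 = 0.9772

P(X > 60) ≈ 0.9772


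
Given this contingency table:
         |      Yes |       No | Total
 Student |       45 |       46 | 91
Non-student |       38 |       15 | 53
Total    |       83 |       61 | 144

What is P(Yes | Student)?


P(Yes | Student) = 45/(45+46) = 45/91

P(Yes|Student) = 45/91 ≈ 49.45%


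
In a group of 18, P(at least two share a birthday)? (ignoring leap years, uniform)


P(all different) = Π(365-i)/365 for i=0..17
= 0.653089
P(match) = 1 - 0.653089 = 0.346911

P ≈ 0.3469 ≈ 34.69%


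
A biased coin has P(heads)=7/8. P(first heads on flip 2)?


Geometric: P(X=2) = (1-p)^(k-1)×p = (1/8)^1×7/8 = 7/64

P(X=2) = 7/64 ≈ 10.94%


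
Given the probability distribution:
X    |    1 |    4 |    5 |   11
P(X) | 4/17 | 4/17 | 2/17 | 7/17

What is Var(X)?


E[X] = 107/17
E[X²] = 965/17
Var(X) = E[X²] - (E[X])² = 965/17 - 11449/289 = 4956/289

Var(X) = 4956/289 ≈ 17.1488


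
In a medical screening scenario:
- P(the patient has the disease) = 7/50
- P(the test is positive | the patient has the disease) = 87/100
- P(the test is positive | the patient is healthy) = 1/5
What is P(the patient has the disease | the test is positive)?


Using Bayes' theorem:
P(A|B) = P(B|A)·P(A) / P(B)

P(the test is positive) = 87/100 × 7/50 + 1/5 × 43/50
= 609/5000 + 43/250 = 1469/5000

P(the patient has the disease|the test is positive) = (609/5000) / (1469/5000) = 609/1469

P(the patient has the disease|the test is positive) = 609/1469 ≈ 41.46%


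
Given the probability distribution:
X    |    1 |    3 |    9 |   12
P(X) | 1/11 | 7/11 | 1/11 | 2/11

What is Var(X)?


E[X] = 5
E[X²] = 433/11
Var(X) = E[X²] - (E[X])² = 433/11 - 25 = 158/11

Var(X) = 158/11 ≈ 14.3636


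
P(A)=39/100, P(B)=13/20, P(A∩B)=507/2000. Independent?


P(A)×P(B) = 507/2000
P(A∩B) = 507/2000
Equal ✓ → Independent

Yes, independent


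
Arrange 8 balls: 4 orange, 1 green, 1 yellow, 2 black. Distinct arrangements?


8!/(4!×1!×1!×2!) = 840

840


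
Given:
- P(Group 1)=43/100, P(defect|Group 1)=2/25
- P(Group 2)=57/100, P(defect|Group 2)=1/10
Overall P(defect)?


P(B) = Σ P(B|Aᵢ)×P(Aᵢ)
  2/25×43/100 = 43/1250
  1/10×57/100 = 57/1000
Sum = 457/5000

P(defect) = 457/5000 ≈ 9.14%


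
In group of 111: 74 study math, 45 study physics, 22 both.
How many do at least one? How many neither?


|A∪B| = 74+45-22 = 97
Neither = 111-97 = 14

At least one: 97; Neither: 14


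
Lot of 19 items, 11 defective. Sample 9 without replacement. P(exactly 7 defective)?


Hypergeometric: C(11,7)×C(8,2)/C(19,9)
= 330×28/92378 = 420/4199

P(X=7) = 420/4199 ≈ 10.00%


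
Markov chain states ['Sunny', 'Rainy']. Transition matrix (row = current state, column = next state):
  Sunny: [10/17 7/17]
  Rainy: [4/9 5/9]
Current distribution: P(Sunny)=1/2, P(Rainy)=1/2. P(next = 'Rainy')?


P(next=Rainy) = Σᵢ P(now=i)×P(i→Rainy)
= 1/2×7/17 + 1/2×5/9
= 7/34 + 5/18 = 74/153

P = 74/153 ≈ 0.4837


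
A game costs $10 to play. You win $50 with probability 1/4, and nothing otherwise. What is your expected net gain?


E[gain] = (50-10)×1/4 + (-10)×3/4
= 10 - 15/2 = 5/2

Expected net gain = $5/2 ≈ $2.50


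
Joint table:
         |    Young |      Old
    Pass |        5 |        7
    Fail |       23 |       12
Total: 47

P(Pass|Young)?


P(Pass|Young) = 5/(5+23) = 5/28

P = 5/28 ≈ 17.86%


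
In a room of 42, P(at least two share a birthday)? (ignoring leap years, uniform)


P(all different) = Π(365-i)/365 for i=0..41
= 0.085970
P(match) = 1 - 0.085970 = 0.914030

P ≈ 0.9140 ≈ 91.40%


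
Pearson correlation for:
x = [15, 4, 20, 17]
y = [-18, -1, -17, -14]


n=4, Σx=56, Σy=-50, Σxy=-852, Σx²=930, Σy²=810
r = (4×(-852) - 56×(-50))/√((4×930 - 56²)(4×810 - (-50)²))
= -608/√(584×740) = -608/√432160 ≈ -608/657.3888 ≈ -0.9249

r ≈ -0.9249


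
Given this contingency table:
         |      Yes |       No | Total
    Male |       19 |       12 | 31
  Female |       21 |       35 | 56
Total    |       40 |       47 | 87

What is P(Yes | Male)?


P(Yes | Male) = 19/(19+12) = 19/31

P(Yes|Male) = 19/31 ≈ 61.29%


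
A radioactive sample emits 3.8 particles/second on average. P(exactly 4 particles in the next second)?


Poisson(λ=3.8): P(X=4) = e^(-λ)×λ^k/k!
= e^(-3.8) × 3.8^4 / 4!
≈ 0.02237077186 × 208.5136 / 24 ≈ 0.194359

P(X=4) ≈ 0.194359 ≈ 19.44%


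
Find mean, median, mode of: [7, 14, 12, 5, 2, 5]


Sorted: [2, 5, 5, 7, 12, 14]
Mean = 45/6 = 15/2
Median = 6
Freq: {7: 1, 14: 1, 12: 1, 5: 2, 2: 1}
Mode: [5]

Mean=15/2, Median=6, Mode=5


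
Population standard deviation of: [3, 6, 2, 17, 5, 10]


Mean = 43/6
  (3-43/6)²=625/36
  (6-43/6)²=49/36
  (2-43/6)²=961/36
  (17-43/6)²=3481/36
  (5-43/6)²=169/36
  (10-43/6)²=289/36
Σ(x-μ)² = 929/6
σ² = (929/6)/6 = 929/36

σ = √(929/36) ≈ 5.0799


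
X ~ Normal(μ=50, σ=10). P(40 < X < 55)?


z₁=(40-50)/10=-1.0, z₂=(55-50)/10=0.5
P = Φ(0.5) - Φ(-1.0) = 0.691462 - 0.158655 = 0.532807 ≈ 0.5328

P(40 < X < 55) ≈ 0.5328


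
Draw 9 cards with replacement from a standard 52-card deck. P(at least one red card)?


P(not a red card) = 26/52 = 1/2
P(none in 9 draws) = (1/2)^9 = 1/512
P(≥1 red card) = 1 - 1/512 = 511/512

P = 511/512 ≈ 99.80%


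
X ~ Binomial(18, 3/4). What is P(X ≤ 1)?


P(X ≤ 1) = Σ P(X=i) for i=0..1
P(X=0) = 1/68719476736
P(X=1) = 27/34359738368
Sum = 55/68719476736

P(X ≤ 1) = 55/68719476736 ≈ 0.00%


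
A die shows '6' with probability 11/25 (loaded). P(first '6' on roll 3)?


Geometric: P(X=3) = (1-p)^(k-1)×p = (14/25)^2×11/25 = 2156/15625

P(X=3) = 2156/15625 ≈ 13.80%


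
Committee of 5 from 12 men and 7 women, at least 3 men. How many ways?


Count by #men:
  3M,2W: C(12,3)×C(7,2)=4620
  4M,1W: C(12,4)×C(7,1)=3465
  5M,0W: C(12,5)×C(7,0)=792
Total = 8877

8877


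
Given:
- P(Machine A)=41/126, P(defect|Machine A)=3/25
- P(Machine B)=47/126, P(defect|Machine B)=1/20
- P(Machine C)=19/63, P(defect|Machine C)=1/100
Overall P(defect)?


P(B) = Σ P(B|Aᵢ)×P(Aᵢ)
  3/25×41/126 = 41/1050
  1/20×47/126 = 47/2520
  1/100×19/63 = 19/6300
Sum = 17/280

P(defect) = 17/280 ≈ 6.07%


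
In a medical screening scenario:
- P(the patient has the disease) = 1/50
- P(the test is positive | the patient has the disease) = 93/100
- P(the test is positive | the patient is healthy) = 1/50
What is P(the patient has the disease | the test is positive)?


Using Bayes' theorem:
P(A|B) = P(B|A)·P(A) / P(B)

P(the test is positive) = 93/100 × 1/50 + 1/50 × 49/50
= 93/5000 + 49/2500 = 191/5000

P(the patient has the disease|the test is positive) = (93/5000) / (191/5000) = 93/191

P(the patient has the disease|the test is positive) = 93/191 ≈ 48.69%


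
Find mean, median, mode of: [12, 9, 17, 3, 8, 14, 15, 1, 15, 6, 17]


Sorted: [1, 3, 6, 8, 9, 12, 14, 15, 15, 17, 17]
Mean = 117/11
Median = 12
Freq: {12: 1, 9: 1, 17: 2, 3: 1, 8: 1, 14: 1, 15: 2, 1: 1, 6: 1}
Mode: [15, 17]

Mean=117/11, Median=12, Mode=[15, 17]


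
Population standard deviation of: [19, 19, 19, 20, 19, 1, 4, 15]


Mean = 116/8 = 29/2
  (19-29/2)²=81/4
  (19-29/2)²=81/4
  (19-29/2)²=81/4
  (20-29/2)²=121/4
  (19-29/2)²=81/4
  (1-29/2)²=729/4
  (4-29/2)²=441/4
  (15-29/2)²=1/4
Σ(x-μ)² = 404
σ² = 404/8 = 101/2

σ = √(101/2) ≈ 7.1063


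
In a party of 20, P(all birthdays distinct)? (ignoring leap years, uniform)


P(all different) = Π(365-i)/365 for i=0..19
= (365/365)×(364/365)×...×(346/365)
= 0.588562

P ≈ 0.5886 ≈ 58.86%


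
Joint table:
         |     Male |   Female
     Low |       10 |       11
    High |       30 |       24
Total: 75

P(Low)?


P(Low) = (10+11)/75 = 21/75 = 7/25

P(Low) = 7/25 ≈ 28.00%


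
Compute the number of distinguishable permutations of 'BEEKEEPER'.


Letters: 9, freq: {'B': 1, 'E': 5, 'K': 1, 'P': 1, 'R': 1}
9!/(1!×5!×1!×1!×1!) = 362880/120 = 3024

3024


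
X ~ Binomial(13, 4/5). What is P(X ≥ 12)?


P(X ≥ 12) = Σ P(X=i) for i=12..13
P(X=12) = 218103808/1220703125
P(X=13) = 67108864/1220703125
Sum = 285212672/1220703125

P(X ≥ 12) = 285212672/1220703125 ≈ 23.36%


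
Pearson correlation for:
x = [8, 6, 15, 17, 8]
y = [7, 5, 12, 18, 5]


n=5, Σx=54, Σy=47, Σxy=612, Σx²=678, Σy²=567
r = (5×612 - 54×47)/√((5×678 - 54²)(5×567 - 47²))
= 522/√(474×626) = 522/√296724 ≈ 522/544.7238 ≈ 0.9583

r ≈ 0.9583


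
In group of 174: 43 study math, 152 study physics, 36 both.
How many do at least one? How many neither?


|A∪B| = 43+152-36 = 159
Neither = 174-159 = 15

At least one: 159; Neither: 15


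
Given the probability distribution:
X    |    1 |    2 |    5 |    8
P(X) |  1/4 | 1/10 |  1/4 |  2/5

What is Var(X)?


E[X] = 49/10
E[X²] = 65/2
Var(X) = E[X²] - (E[X])² = 65/2 - 2401/100 = 849/100

Var(X) = 849/100 ≈ 8.4900


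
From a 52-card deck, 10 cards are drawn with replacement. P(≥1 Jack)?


P(not a Jack) = 48/52 = 12/13
P(none in 10 draws) = (12/13)^10 = 61917364224/137858491849
P(≥1 Jack) = 1 - 61917364224/137858491849 = 75941127625/137858491849

P = 75941127625/137858491849 ≈ 55.09%


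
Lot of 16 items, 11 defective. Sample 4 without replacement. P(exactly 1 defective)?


Hypergeometric: C(11,1)×C(5,3)/C(16,4)
= 11×10/1820 = 11/182

P(X=1) = 11/182 ≈ 6.04%


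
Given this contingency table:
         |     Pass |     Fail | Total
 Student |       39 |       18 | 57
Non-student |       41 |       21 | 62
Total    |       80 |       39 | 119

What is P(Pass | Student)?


P(Pass | Student) = 39/(39+18) = 39/57 = 13/19

P(Pass|Student) = 13/19 ≈ 68.42%


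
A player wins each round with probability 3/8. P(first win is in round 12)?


Geometric: P(X=12) = (1-p)^(k-1)×p = (5/8)^11×3/8 = 146484375/68719476736

P(X=12) = 146484375/68719476736 ≈ 0.21%


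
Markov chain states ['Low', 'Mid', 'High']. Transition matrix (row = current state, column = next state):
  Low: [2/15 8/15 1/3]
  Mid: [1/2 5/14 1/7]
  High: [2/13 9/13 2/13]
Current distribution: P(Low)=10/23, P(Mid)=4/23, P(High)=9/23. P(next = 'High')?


P(next=High) = Σᵢ P(now=i)×P(i→High)
= 10/23×1/3 + 4/23×1/7 + 9/23×2/13
= 10/69 + 4/161 + 18/299 = 1444/6279

P = 1444/6279 ≈ 0.2300


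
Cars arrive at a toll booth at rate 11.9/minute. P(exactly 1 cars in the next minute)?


Poisson(λ=11.9): P(X=1) = e^(-λ)×λ^k/k!
= e^(-11.9) × 11.9^1 / 1!
≈ 6.790404807e-06 × 11.9 / 1 ≈ 0.000081

P(X=1) ≈ 0.000081 ≈ 0.01%


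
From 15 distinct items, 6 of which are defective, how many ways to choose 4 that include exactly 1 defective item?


Choose 1 of the 6 defective items and 3 of the other 9 items:
C(6,1)×C(9,3) = 6×84 = 504

504


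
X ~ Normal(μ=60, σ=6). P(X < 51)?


z = (51-60)/6 = -1.5
P(Z < -1.5) = 0.0668

P(X < 51) ≈ 0.0668


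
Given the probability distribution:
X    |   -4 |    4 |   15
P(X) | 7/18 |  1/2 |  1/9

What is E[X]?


E[X] = Σ x·P(X=x)
= (-4)×(7/18) + (4)×(1/2) + (15)×(1/9)
= 19/9

E[X] = 19/9


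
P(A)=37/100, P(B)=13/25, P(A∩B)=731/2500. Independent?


P(A)×P(B) = 481/2500
P(A∩B) = 731/2500
Not equal → NOT independent

No, not independent


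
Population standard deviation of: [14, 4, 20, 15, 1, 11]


Mean = 65/6
  (14-65/6)²=361/36
  (4-65/6)²=1681/36
  (20-65/6)²=3025/36
  (15-65/6)²=625/36
  (1-65/6)²=3481/36
  (11-65/6)²=1/36
Σ(x-μ)² = 1529/6
σ² = (1529/6)/6 = 1529/36

σ = √(1529/36) ≈ 6.5171


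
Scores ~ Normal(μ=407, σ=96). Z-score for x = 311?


z = (x - μ)/σ = (311 - 407)/96 = -1.0

z = -1.0


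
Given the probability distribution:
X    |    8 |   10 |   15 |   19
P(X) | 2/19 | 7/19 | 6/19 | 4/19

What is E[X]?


E[X] = Σ x·P(X=x)
= (8)×(2/19) + (10)×(7/19) + (15)×(6/19) + (19)×(4/19)
= 252/19

E[X] = 252/19


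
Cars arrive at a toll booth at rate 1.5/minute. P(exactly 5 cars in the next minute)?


Poisson(λ=1.5): P(X=5) = e^(-λ)×λ^k/k!
= e^(-1.5) × 1.5^5 / 5!
≈ 0.2231301601 × 7.59375 / 120 ≈ 0.014120

P(X=5) ≈ 0.014120 ≈ 1.41%


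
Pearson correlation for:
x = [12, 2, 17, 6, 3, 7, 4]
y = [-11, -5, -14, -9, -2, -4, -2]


n=7, Σx=51, Σy=-47, Σxy=-476, Σx²=547, Σy²=447
r = (7×(-476) - 51×(-47))/√((7×547 - 51²)(7×447 - (-47)²))
= -935/√(1228×920) = -935/√1129760 ≈ -935/1062.9017 ≈ -0.8797

r ≈ -0.8797


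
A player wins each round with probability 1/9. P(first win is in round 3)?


Geometric: P(X=3) = (1-p)^(k-1)×p = (8/9)^2×1/9 = 64/729

P(X=3) = 64/729 ≈ 8.78%


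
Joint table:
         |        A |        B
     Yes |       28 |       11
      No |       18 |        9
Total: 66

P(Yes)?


P(Yes) = (28+11)/66 = 39/66 = 13/22

P(Yes) = 13/22 ≈ 59.09%


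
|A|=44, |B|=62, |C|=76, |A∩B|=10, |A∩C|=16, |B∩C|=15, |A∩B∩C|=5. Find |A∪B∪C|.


|A∪B∪C| = 44+62+76-10-16-15+5 = 146

|A∪B∪C| = 146


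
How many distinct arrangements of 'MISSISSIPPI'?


Letters: 11, freq: {'M': 1, 'I': 4, 'S': 4, 'P': 2}
11!/(1!×4!×4!×2!) = 39916800/1152 = 34650

34650


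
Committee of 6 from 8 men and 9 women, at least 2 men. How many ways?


Count by #men:
  2M,4W: C(8,2)×C(9,4)=3528
  3M,3W: C(8,3)×C(9,3)=4704
  4M,2W: C(8,4)×C(9,2)=2520
  5M,1W: C(8,5)×C(9,1)=504
  6M,0W: C(8,6)×C(9,0)=28
Total = 11284

11284


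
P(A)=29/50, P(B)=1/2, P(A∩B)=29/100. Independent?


P(A)×P(B) = 29/100
P(A∩B) = 29/100
Equal ✓ → Independent

Yes, independent


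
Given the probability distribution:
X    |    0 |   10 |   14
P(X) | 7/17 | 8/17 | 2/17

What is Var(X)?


E[X] = 108/17
E[X²] = 1192/17
Var(X) = E[X²] - (E[X])² = 1192/17 - 11664/289 = 8600/289

Var(X) = 8600/289 ≈ 29.7578


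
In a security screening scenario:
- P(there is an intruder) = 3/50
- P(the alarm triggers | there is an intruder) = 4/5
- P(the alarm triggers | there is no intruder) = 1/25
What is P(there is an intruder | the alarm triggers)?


Using Bayes' theorem:
P(A|B) = P(B|A)·P(A) / P(B)

P(the alarm triggers) = 4/5 × 3/50 + 1/25 × 47/50
= 6/125 + 47/1250 = 107/1250

P(there is an intruder|the alarm triggers) = (6/125) / (107/1250) = 60/107

P(there is an intruder|the alarm triggers) = 60/107 ≈ 56.07%


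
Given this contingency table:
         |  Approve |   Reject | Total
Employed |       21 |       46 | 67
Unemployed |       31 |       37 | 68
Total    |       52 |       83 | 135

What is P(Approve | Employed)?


P(Approve | Employed) = 21/(21+46) = 21/67

P(Approve|Employed) = 21/67 ≈ 31.34%


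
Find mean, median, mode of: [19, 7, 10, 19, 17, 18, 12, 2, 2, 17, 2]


Sorted: [2, 2, 2, 7, 10, 12, 17, 17, 18, 19, 19]
Mean = 125/11
Median = 12
Freq: {19: 2, 7: 1, 10: 1, 17: 2, 18: 1, 12: 1, 2: 3}
Mode: [2]

Mean=125/11, Median=12, Mode=2


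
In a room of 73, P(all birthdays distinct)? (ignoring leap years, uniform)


P(all different) = Π(365-i)/365 for i=0..72
= (365/365)×(364/365)×...×(293/365)
= 0.000439

P ≈ 0.0004 ≈ 0.04%


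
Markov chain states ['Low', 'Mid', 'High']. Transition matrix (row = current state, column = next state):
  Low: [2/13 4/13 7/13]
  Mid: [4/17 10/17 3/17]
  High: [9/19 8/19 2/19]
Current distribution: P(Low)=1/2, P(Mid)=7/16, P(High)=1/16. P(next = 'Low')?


P(next=Low) = Σᵢ P(now=i)×P(i→Low)
= 1/2×2/13 + 7/16×4/17 + 1/16×9/19
= 1/13 + 7/68 + 9/304 = 14073/67184

P = 14073/67184 ≈ 0.2095


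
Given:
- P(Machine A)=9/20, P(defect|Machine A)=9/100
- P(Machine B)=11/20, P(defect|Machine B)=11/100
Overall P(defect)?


P(B) = Σ P(B|Aᵢ)×P(Aᵢ)
  9/100×9/20 = 81/2000
  11/100×11/20 = 121/2000
Sum = 101/1000

P(defect) = 101/1000 ≈ 10.10%


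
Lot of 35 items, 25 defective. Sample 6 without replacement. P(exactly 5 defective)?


Hypergeometric: C(25,5)×C(10,1)/C(35,6)
= 53130×10/1623160 = 345/1054

P(X=5) = 345/1054 ≈ 32.73%


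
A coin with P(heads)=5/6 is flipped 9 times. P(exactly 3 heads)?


Binomial: P(X=3) = C(9,3)×p^3×(1-p)^6
= 84 × 125/216 × 1/46656 = 875/839808

P(X=3) = 875/839808 ≈ 0.10%


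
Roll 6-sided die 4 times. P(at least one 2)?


P(no 2)^4 = (5/6)^4 = 625/1296
P(≥1) = 1 - 625/1296 = 671/1296

P = 671/1296 ≈ 51.77%


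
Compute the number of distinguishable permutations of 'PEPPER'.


Letters: 6, freq: {'P': 3, 'E': 2, 'R': 1}
6!/(3!×2!×1!) = 720/12 = 60

60


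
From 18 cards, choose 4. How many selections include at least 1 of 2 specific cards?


Complement: C(18,4) - C(16,4) = 3060 - 1820 = 1240

1240


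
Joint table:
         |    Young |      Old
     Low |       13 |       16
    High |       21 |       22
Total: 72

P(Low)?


P(Low) = (13+16)/72 = 29/72

P(Low) = 29/72 ≈ 40.28%


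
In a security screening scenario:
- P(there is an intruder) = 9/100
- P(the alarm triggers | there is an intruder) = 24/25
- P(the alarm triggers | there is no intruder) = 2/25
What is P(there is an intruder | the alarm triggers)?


Using Bayes' theorem:
P(A|B) = P(B|A)·P(A) / P(B)

P(the alarm triggers) = 24/25 × 9/100 + 2/25 × 91/100
= 54/625 + 91/1250 = 199/1250

P(there is an intruder|the alarm triggers) = (54/625) / (199/1250) = 108/199

P(there is an intruder|the alarm triggers) = 108/199 ≈ 54.27%


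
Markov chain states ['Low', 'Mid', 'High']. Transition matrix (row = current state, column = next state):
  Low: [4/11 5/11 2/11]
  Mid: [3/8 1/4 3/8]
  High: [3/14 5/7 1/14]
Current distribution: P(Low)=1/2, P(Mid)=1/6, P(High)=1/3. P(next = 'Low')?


P(next=Low) = Σᵢ P(now=i)×P(i→Low)
= 1/2×4/11 + 1/6×3/8 + 1/3×3/14
= 2/11 + 1/16 + 1/14 = 389/1232

P = 389/1232 ≈ 0.3157


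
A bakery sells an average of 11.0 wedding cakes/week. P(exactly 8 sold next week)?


Poisson(λ=11.0): P(X=8) = e^(-λ)×λ^k/k!
= e^(-11.0) × 11.0^8 / 8!
≈ 1.670170079e-05 × 214358881 / 40320 ≈ 0.088794

P(X=8) ≈ 0.088794 ≈ 8.88%


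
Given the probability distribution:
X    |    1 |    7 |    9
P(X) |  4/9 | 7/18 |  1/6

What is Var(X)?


E[X] = 14/3
E[X²] = 33
Var(X) = E[X²] - (E[X])² = 33 - 196/9 = 101/9

Var(X) = 101/9 ≈ 11.2222


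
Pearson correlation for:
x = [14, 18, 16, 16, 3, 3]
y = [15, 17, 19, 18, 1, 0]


n=6, Σx=70, Σy=70, Σxy=1111, Σx²=1050, Σy²=1200
r = (6×1111 - 70×70)/√((6×1050 - 70²)(6×1200 - 70²))
= 1766/√(1400×2300) = 1766/√3220000 ≈ 1766/1794.4358 ≈ 0.9842

r ≈ 0.9842


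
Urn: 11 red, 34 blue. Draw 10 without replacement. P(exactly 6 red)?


Hypergeometric: C(11,6)×C(34,4)/C(45,10)
= 462×46376/3190187286 = 324632/48336171

P(X=6) = 324632/48336171 ≈ 0.67%


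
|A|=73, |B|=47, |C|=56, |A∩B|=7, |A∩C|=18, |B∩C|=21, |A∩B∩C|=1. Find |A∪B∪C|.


|A∪B∪C| = 73+47+56-7-18-21+1 = 131

|A∪B∪C| = 131


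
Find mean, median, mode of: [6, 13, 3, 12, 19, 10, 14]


Sorted: [3, 6, 10, 12, 13, 14, 19]
Mean = 77/7 = 11
Median = 12
Freq: {6: 1, 13: 1, 3: 1, 12: 1, 19: 1, 10: 1, 14: 1}
Mode: No mode

Mean=11, Median=12, Mode=No mode


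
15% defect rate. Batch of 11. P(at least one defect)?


P(all good) = (17/20)^11 = 34271896307633/204800000000000
P(≥1 defect) = 170528103692367/204800000000000

P = 170528103692367/204800000000000 ≈ 83.27%


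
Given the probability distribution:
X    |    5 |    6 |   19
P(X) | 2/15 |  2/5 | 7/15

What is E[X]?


E[X] = Σ x·P(X=x)
= (5)×(2/15) + (6)×(2/5) + (19)×(7/15)
= 179/15

E[X] = 179/15


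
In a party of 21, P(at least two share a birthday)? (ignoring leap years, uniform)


P(all different) = Π(365-i)/365 for i=0..20
= 0.556312
P(match) = 1 - 0.556312 = 0.443688

P ≈ 0.4437 ≈ 44.37%


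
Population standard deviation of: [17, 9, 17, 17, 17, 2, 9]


Mean = 88/7
  (17-88/7)²=961/49
  (9-88/7)²=625/49
  (17-88/7)²=961/49
  (17-88/7)²=961/49
  (17-88/7)²=961/49
  (2-88/7)²=5476/49
  (9-88/7)²=625/49
Σ(x-μ)² = 1510/7
σ² = (1510/7)/7 = 1510/49

σ = √(1510/49) ≈ 5.5512


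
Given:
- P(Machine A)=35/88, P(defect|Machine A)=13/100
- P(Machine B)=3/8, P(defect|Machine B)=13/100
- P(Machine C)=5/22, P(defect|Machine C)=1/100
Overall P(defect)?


P(B) = Σ P(B|Aᵢ)×P(Aᵢ)
  13/100×35/88 = 91/1760
  13/100×3/8 = 39/800
  1/100×5/22 = 1/440
Sum = 113/1100

P(defect) = 113/1100 ≈ 10.27%


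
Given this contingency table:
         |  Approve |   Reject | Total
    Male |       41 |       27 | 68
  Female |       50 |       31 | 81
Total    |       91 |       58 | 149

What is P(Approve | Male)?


P(Approve | Male) = 41/(41+27) = 41/68

P(Approve|Male) = 41/68 ≈ 60.29%
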